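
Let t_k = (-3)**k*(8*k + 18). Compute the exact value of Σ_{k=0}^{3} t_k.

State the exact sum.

The ratio is 3*(-4*k - 13)/(4*k + 9).
So A=-3 and B=1, with C=k + 9/4.
Solve (-3)·f(k+1) − (1)·f(k) = k + 9/4.
From deg A=0, deg B=0, deg C=1: d=1.
Solving with deg f ≤ 1: f(k) = -(2*k + 3)/8.
So s_k = (B(k−1)f/C)·t_k = (-(2*k + 3)/(2*(4*k + 9)))·t_k = (-3)**k*(-2*k - 3).
s_(k+1) − s_k = (-3)**k*(8*k + 18) = t_k.
Sum = s_(4) − s_(0); s_(4) = -891, s_(0) = -3 ⇒ -888.

Σ = -888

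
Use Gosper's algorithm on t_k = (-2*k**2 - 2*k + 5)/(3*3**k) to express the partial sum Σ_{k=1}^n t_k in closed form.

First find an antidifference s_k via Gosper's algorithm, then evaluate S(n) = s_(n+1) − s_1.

Compute t_(k+1)/t_k: get (2*k**2 + 6*k - 1)/(3*(2*k**2 + 2*k - 5)).
So A=1/3 and B=1, with C=k**2 + k - 5/2.
Set up (1/3)·f(k+1) − (1)·f(k) − (k**2 + k - 5/2) = 0.
deg f ≤ 2 (via 0,0,2).
Match coefficients ⇒ f(k) = -3*(k**2 + 2*k - 1)/2.
So s_k = (B(k−1)f/C)·t_k = (-3*(k**2 + 2*k - 1)/(2*k**2 + 2*k - 5))·t_k = (k**2 + 2*k - 1)/3**k.
s_(k+1) − s_k = (-2*k**2 - 2*k + 5)/(3*3**k) = t_k.
Evaluate: s_(n+1) = 3**(-n - 1)*(n**2 + 4*n + 2); subtract s_(1) = 2/3 ⇒ S(n) = 3**(-n - 1)*(-2*3**n + n**2 + 4*n + 2).

S(n) = 3**(-n - 1)*(-2*3**n + n**2 + 4*n + 2)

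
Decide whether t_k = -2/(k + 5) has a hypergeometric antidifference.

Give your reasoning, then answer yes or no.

Step 1: r(k) = (k + 5)/(k + 6).
Normal form (A,B,C) = (k + 5, k + 6, 1).
Set up (k + 5)·f(k+1) − (k + 5)·f(k) − (1) = 0.
d = 0 from the (1,1,0) case.
Write f(k) = c0. Then LHS − RHS = -1, requiring -1 = 0: contradictory. No certificate.

No — t_k has no hypergeometric antidifference.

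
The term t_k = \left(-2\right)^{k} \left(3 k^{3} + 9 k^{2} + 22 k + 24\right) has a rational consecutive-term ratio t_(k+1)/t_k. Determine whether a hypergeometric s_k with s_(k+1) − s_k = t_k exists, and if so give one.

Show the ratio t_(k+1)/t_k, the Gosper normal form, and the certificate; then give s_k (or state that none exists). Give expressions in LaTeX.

t_(k+1)/t_k = 2*(-3*k**3 - 18*k**2 - 49*k - 58)/(3*k**3 + 9*k**2 + 22*k + 24).
Take A(k)=-2, B(k)=1, C(k)=k**3 + 3*k**2 + 22*k/3 + 8.
Key eq: (-2)·f(k+1) = (1)·f(k) + (k**3 + 3*k**2 + 22*k/3 + 8).
Degrees (0,0,3) ⇒ d ≤ 3.
Coefficient equations give f(k) = -(k + 1)*(k**2 + 4)/3.
So s_k = (B(k−1)f/C)·t_k = (-(k + 1)*(k**2 + 4)/(3*k**3 + 9*k**2 + 22*k + 24))·t_k = (-2)**k*(-k**3 - k**2 - 4*k - 4).
Δs = (-2)**k*(3*k**3 + 9*k**2 + 22*k + 24), as required.

s_k = \left(-2\right)^{k} \left(- k^{3} - k^{2} - 4 k - 4\right)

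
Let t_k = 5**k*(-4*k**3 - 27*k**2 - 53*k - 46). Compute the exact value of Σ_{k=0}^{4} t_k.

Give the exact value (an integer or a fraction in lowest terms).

Σ = -668746

The ratio is 5*(4*k**3 + 39*k**2 + 119*k + 130)/(4*k**3 + 27*k**2 + 53*k + 46).
Gosper form: A/B · C(k+1)/C(k) with A=5, B=1, C=k**3 + 27*k**2/4 + 53*k/4 + 23/2.
Key eq: (5)·f(k+1) = (1)·f(k) + (k**3 + 27*k**2/4 + 53*k/4 + 23/2).
Bound: deg f ≤ 3.
Solve for f: f(k) = (k**3 + 3*k**2 + 2*k + 4)/4 (degree 3 ≤ 3).
Certificate R = B(k−1)f/C = (k**3 + 3*k**2 + 2*k + 4)/(4*k**3 + 27*k**2 + 53*k + 46) gives s_k = 5**k*(-k**3 - 3*k**2 - 2*k - 4).
s_(k+1) − s_k = 5**k*(-4*k**3 - 27*k**2 - 53*k - 46) = t_k.
Σ_(k=0)^(4) t_k = s_(5) − s_(0) = -668750 − (-4) = -668746.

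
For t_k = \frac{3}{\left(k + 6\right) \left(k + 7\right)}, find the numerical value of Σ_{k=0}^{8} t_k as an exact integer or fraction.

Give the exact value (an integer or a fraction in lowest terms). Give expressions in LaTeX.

Σ = 3/10

Ratio r(k) = (k + 6)/(k + 8).
Normal form (A,B,C) = (k + 6, k + 8, 1).
f must satisfy (k + 6)·f(k+1) − (k + 7)·f(k) = 1.
Bound: deg f ≤ 1.
Match coefficients ⇒ f(k) = k/6.
Certificate R = B(k−1)f/C = k*(k + 7)/6 gives s_k = k/(2*(k + 6)).
Verify: 3/(k**2 + 13*k + 42) matches t_k.
Evaluate s at k=9 and k=0: 3/10 and 0; difference 3/10.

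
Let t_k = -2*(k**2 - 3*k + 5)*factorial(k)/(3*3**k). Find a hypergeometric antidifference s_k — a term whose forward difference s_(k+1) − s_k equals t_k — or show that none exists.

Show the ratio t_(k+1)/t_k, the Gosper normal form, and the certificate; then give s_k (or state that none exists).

s_k = -2*(k - 2)*factorial(k)/3**k

r(k) = (k**3 + 2*k + 3)/(3*(k**2 - 3*k + 5)) after simplifying.
So A=k/3 + 1/3 and B=1, with C=k**2 - 3*k + 5.
Need (k/3 + 1/3)·f(k+1) − (1)·f(k) = k**2 - 3*k + 5.
Degrees (1,0,2) ⇒ d ≤ 1.
Solve for f: f(k) = 3*(k - 2) (degree 1 ≤ 1).
Get s_k = R·t_k = -2*(k - 2)*factorial(k)/3**k with R(k) = B(k−1)f(k)/C(k) = 3*(k - 2)/(k**2 - 3*k + 5).
Check: Δs_k = -2*(k**2 - 3*k + 5)*factorial(k)/(3*3**k). ✓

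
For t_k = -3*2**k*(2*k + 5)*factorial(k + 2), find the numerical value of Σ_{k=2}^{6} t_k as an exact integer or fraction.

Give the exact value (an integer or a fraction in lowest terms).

r(k) = 2*(k + 3)*(2*k + 7)/(2*k + 5) after simplifying.
A = 2*k + 6, B = 1, C = k + 5/2.
Key eq: (2*k + 6)·f(k+1) = (1)·f(k) + (k + 5/2).
Bound: deg f ≤ 0.
Solve for f: f(k) = 1/2 (degree 0 ≤ 0).
R(k) = B(k−1)·f(k)/C(k) = 1/(2*k + 5); s_k = R·t_k = -3*2**k*factorial(k + 2).
Δs = -3*2**k*(2*k + 5)*factorial(k + 2), as required.
Evaluate s at k=7 and k=2: -139345920 and -288; difference -139345632.

Σ = -139345632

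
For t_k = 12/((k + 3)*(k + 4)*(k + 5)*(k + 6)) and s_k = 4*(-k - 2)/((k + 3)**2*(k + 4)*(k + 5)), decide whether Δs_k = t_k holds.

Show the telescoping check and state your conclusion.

s_(k+1) = 4*(-k - 3)/((k + 4)**2*(k + 5)*(k + 6))
s_(k+1) − s_k = 4*(3*k**2 + 17*k + 21)/(k**6 + 25*k**5 + 257*k**4 + 1391*k**3 + 4182*k**2 + 6624*k + 4320)
(s_(k+1) − s_k) − t_k = 4*(-4*k - 15)/(k**6 + 25*k**5 + 257*k**4 + 1391*k**3 + 4182*k**2 + 6624*k + 4320)

Invalid: residual 4*(-4*k - 15)/(k**6 + 25*k**5 + 257*k**4 + 1391*k**3 + 4182*k**2 + 6624*k + 4320) ≠ 0.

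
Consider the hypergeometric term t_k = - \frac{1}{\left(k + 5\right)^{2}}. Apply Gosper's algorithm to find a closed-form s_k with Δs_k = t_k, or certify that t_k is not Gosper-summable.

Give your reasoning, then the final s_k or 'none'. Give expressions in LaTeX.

Step 1: r(k) = (k + 5)**2/(k + 6)**2.
Gosper form: A/B · C(k+1)/C(k) with A=k**2 + 10*k + 25, B=k**2 + 12*k + 36, C=1.
Key eq: (k**2 + 10*k + 25)·f(k+1) = (k**2 + 10*k + 25)·f(k) + (1).
deg f ≤ 0 (via 2,2,0).
Write f(k) = c0. Then LHS − RHS = -1, requiring -1 = 0: contradictory. No certificate.

no hypergeometric antidifference exists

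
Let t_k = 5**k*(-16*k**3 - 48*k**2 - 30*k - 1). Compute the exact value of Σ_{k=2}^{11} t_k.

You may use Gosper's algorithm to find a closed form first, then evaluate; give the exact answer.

Compute t_(k+1)/t_k: get 5*(16*k**3 + 96*k**2 + 174*k + 95)/(16*k**3 + 48*k**2 + 30*k + 1).
Normal form (A,B,C) = (5, 1, k**3 + 3*k**2 + 15*k/8 + 1/16).
Solve (5)·f(k+1) − (1)·f(k) = k**3 + 3*k**2 + 15*k/8 + 1/16.
Bound: deg f ≤ 3.
Solve for f: f(k) = (k - 1)*(4*k**2 + k + 1)/16 (degree 3 ≤ 3).
So s_k = (B(k−1)f/C)·t_k = ((k - 1)*(4*k**2 + k + 1)/(16*k**3 + 48*k**2 + 30*k + 1))·t_k = 5**k*(-4*k**3 + 3*k**2 + 1).
Verify: 5**k*(-16*k**3 - 48*k**2 - 30*k - 1) matches t_k.
Evaluate s at k=12 and k=2: -1581787109375 and -475; difference -1581787108900.

Σ = -1581787108900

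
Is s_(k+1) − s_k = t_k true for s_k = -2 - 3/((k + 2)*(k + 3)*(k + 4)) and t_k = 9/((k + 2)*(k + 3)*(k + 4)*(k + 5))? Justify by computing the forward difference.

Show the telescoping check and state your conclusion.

s_(k+1) = -2 - 3/((k + 3)*(k + 4)*(k + 5))
s_(k+1) − s_k = 9/((k + 2)*(k + 3)*(k + 4)*(k + 5))
(s_(k+1) − s_k) − t_k = 0

Valid — Δs_k = t_k.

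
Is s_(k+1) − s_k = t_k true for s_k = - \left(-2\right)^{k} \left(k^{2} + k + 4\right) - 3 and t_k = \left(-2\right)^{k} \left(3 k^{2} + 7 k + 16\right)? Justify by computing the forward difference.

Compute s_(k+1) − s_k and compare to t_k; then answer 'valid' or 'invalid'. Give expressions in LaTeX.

Valid: the claim telescopes to t_k.

s_(k+1) = 2*(-2)**k*(k + (k + 1)**2 + 5) - 3
s_(k+1) − s_k = (-2)**k*(3*k**2 + 7*k + 16)
(s_(k+1) − s_k) − t_k = 0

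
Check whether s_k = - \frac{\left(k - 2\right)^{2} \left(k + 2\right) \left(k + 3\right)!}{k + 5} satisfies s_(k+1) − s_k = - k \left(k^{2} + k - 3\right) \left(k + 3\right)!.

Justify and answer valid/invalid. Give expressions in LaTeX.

Invalid: residual \frac{3 \left(k^{4} + 6 k^{3} + k^{2} - 11 k - 4\right) \left(k + 3\right)!}{\left(k + 5\right) \left(k + 6\right)} ≠ 0.

s_(k+1) = -(k - 1)**2*(k + 3)*factorial(k + 4)/(k + 6)
s_(k+1) − s_k = -(k**5 + 9*k**4 + 20*k**3 - 6*k**2 - 57*k + 12)*factorial(k + 3)/((k + 5)*(k + 6))
(s_(k+1) − s_k) − t_k = 3*(k**4 + 6*k**3 + k**2 - 11*k - 4)*factorial(k + 3)/((k + 5)*(k + 6))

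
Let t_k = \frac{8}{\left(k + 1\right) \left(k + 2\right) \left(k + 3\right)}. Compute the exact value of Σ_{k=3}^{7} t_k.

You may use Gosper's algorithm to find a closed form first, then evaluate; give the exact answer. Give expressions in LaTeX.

Σ = 7/45

Ratio r(k) = (k + 1)/(k + 4).
Normal form (A,B,C) = (k + 1, k + 4, 1).
Solve (k + 1)·f(k+1) − (k + 3)·f(k) = 1.
deg f ≤ 2 (via 1,1,0).
A polynomial solution: f(k) = k*(k + 3)/4.
R(k) = B(k−1)·f(k)/C(k) = k*(k + 3)**2/4; s_k = R·t_k = 2*k*(k + 3)/((k + 1)*(k + 2)).
Verify: 8/(k**3 + 6*k**2 + 11*k + 6) matches t_k.
Evaluate s at k=8 and k=3: 88/45 and 9/5; difference 7/45.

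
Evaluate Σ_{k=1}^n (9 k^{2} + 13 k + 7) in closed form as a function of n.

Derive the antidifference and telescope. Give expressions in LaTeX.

S(n) = n \left(3 n^{2} + 11 n + 15\right)

r(k) = (9*k**2 + 31*k + 29)/(9*k**2 + 13*k + 7) after simplifying.
Take A(k)=1, B(k)=1, C(k)=k**2 + 13*k/9 + 7/9.
Set up (1)·f(k+1) − (1)·f(k) − (k**2 + 13*k/9 + 7/9) = 0.
From deg A=0, deg B=0, deg C=2: d=3.
Solving with deg f ≤ 3: f(k) = k*(3*k**2 + 2*k + 2)/9.
Certificate R = B(k−1)f/C = k*(3*k**2 + 2*k + 2)/(9*k**2 + 13*k + 7) gives s_k = k*(3*k**2 + 2*k + 2).
Verify: 9*k**2 + 13*k + 7 matches t_k.
Telescope: S(n) = s_(n+1) − s_(1) = 3*n**3 + 11*n**2 + 15*n + 7 − (7) = n*(3*n**2 + 11*n + 15).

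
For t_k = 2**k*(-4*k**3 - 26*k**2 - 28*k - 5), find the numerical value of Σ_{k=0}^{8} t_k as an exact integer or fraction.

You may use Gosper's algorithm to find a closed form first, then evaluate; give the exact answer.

Compute t_(k+1)/t_k: get 2*(4*k**3 + 38*k**2 + 92*k + 63)/(4*k**3 + 26*k**2 + 28*k + 5).
Normal form (A,B,C) = (2, 1, k**3 + 13*k**2/2 + 7*k + 5/4).
Key eq: (2)·f(k+1) = (1)·f(k) + (k**3 + 13*k**2/2 + 7*k + 5/4).
deg f ≤ 3 (via 0,0,3).
Solving with deg f ≤ 3: f(k) = (2*k - 1)*(2*k**2 + 2*k - 1)/4.
Get s_k = R·t_k = 2**k*(-4*k**3 - 2*k**2 + 4*k - 1) with R(k) = B(k−1)f(k)/C(k) = (2*k - 1)*(2*k**2 + 2*k - 1)/(4*k**3 + 26*k**2 + 28*k + 5).
Verify: 2**k*(-4*k**3 - 26*k**2 - 28*k - 5) matches t_k.
Σ_(k=0)^(8) t_k = s_(9) − s_(0) = -1558016 − (-1) = -1558015.

Σ = -1558015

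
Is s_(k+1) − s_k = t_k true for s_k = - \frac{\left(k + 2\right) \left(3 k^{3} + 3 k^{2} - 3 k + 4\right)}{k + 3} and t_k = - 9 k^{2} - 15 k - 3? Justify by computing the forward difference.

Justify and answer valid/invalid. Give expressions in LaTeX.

s_(k+1) = (-3*k**4 - 21*k**3 - 48*k**2 - 43*k - 21)/(k + 4)
s_(k+1) − s_k = (-9*k**4 - 72*k**3 - 177*k**2 - 150*k - 31)/(k**2 + 7*k + 12)
(s_(k+1) − s_k) − t_k = (6*k**3 + 39*k**2 + 51*k + 5)/(k**2 + 7*k + 12)

Invalid: residual \frac{6 k^{3} + 39 k^{2} + 51 k + 5}{k^{2} + 7 k + 12} ≠ 0.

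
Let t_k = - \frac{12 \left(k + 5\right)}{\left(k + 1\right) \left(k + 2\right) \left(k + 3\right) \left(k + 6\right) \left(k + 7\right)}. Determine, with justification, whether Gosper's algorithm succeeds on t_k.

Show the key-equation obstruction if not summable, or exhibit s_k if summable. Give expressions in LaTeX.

Yes. s_k = \frac{k \left(- k^{2} - 9 k - 20\right)}{3 \left(k^{3} + 9 k^{2} + 20 k + 12\right)}.

t_(k+1)/t_k = (k + 1)*(k + 6)**2/((k + 4)*(k + 5)*(k + 8)).
Factor: A=k + 1; B=k + 8; C=k**3 + 14*k**2 + 65*k + 100.
Solve (k + 1)·f(k+1) − (k + 7)·f(k) = k**3 + 14*k**2 + 65*k + 100.
d = 6 from the (1,1,3) case.
A polynomial solution: f(k) = k*(k + 3)*(k + 4)**2*(k + 5)**2/36.
Get s_k = R·t_k = k*(-k**2 - 9*k - 20)/(3*(k**3 + 9*k**2 + 20*k + 12)) with R(k) = B(k−1)f(k)/C(k) = k*(k + 3)*(k + 4)*(k + 7)/36.
s_(k+1) − s_k = 12*(-k - 5)/(k**5 + 19*k**4 + 131*k**3 + 401*k**2 + 540*k + 252) = t_k.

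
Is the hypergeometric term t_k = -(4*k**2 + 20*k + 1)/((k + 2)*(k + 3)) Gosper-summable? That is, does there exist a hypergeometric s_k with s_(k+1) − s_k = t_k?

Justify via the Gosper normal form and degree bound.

Yes. s_k = k*(7 - 8*k)/(2*(k + 2)).

Ratio r(k) = (k + 2)*(20*k + 4*(k + 1)**2 + 21)/((k + 4)*(4*k**2 + 20*k + 1)).
A = k + 2, B = k + 4, C = k**2 + 5*k + 1/4.
Key eq: (k + 2)·f(k+1) = (k + 3)·f(k) + (k**2 + 5*k + 1/4).
d = 2 from the (1,1,2) case.
Match coefficients ⇒ f(k) = k*(8*k - 7)/8.
So s_k = (B(k−1)f/C)·t_k = (k*(k + 3)*(8*k - 7)/(2*(4*k**2 + 20*k + 1)))·t_k = k*(7 - 8*k)/(2*(k + 2)).
Verify: (-4*k**2 - 20*k - 1)/(k**2 + 5*k + 6) matches t_k.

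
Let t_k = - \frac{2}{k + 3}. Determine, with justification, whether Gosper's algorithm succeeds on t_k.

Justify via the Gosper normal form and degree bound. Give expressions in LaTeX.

r(k) = (k + 3)/(k + 4) after simplifying.
Take A(k)=k + 3, B(k)=k + 4, C(k)=1.
Key eq: (k + 3)·f(k+1) = (k + 3)·f(k) + (1).
Degrees (1,1,0) ⇒ d ≤ 0.
Put f(k) = c0: A·f(k+1) − B(k−1)·f(k) − C = -1; need -1 = 0 — inconsistent ⇒ no f, not summable.

No — the linear system for f has no solution.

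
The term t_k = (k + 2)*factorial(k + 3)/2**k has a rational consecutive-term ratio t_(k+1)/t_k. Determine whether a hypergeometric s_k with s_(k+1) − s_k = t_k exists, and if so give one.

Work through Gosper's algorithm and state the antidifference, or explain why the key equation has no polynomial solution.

s_k = 2**(1 - k)*factorial(k + 3)

t_(k+1)/t_k = (k + 3)*(k + 4)/(2*(k + 2)).
Take A(k)=k/2 + 2, B(k)=1, C(k)=k + 2.
Need (k/2 + 2)·f(k+1) − (1)·f(k) = k + 2.
deg f ≤ 0 (via 1,0,1).
Match coefficients ⇒ f(k) = 2.
Get s_k = R·t_k = 2**(1 - k)*factorial(k + 3) with R(k) = B(k−1)f(k)/C(k) = 2/(k + 2).
Check: Δs_k = (k + 2)*factorial(k + 3)/2**k. ✓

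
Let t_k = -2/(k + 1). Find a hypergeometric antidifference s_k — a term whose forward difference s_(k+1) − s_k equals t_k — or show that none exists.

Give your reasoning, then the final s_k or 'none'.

no hypergeometric antidifference exists

Compute t_(k+1)/t_k: get (k + 1)/(k + 2).
Factor: A=k + 1; B=k + 2; C=1.
f must satisfy (k + 1)·f(k+1) − (k + 1)·f(k) = 1.
Bound: deg f ≤ 0.
Put f(k) = c0: A·f(k+1) − B(k−1)·f(k) − C = -1; need -1 = 0 — inconsistent ⇒ no f, not summable.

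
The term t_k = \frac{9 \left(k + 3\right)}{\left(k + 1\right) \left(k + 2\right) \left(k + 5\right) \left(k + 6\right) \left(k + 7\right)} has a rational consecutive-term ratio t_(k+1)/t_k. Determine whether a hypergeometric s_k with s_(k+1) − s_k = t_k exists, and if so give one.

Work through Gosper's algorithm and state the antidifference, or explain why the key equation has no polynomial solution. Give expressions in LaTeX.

r(k) = (k + 1)*(k + 4)*(k + 5)/((k + 3)**2*(k + 8)) after simplifying.
Factor: A=k + 1; B=k + 8; C=k**3 + 10*k**2 + 33*k + 36.
Key eq: (k + 1)·f(k+1) = (k + 7)·f(k) + (k**3 + 10*k**2 + 33*k + 36).
Degrees (1,1,3) ⇒ d ≤ 6.
Match coefficients ⇒ f(k) = k*(k + 2)*(k + 3)*(k + 4)*(k**2 + 12*k + 41)/90.
Then R = B(k−1)f/C = k*(k + 2)*(k + 7)*(k**2 + 12*k + 41)/(90*(k + 3)), so s_k = R(k)·t_k = k*(k**2 + 12*k + 41)/(10*(k**3 + 12*k**2 + 41*k + 30)).
Check: Δs_k = 9*(k + 3)/(k**5 + 21*k**4 + 163*k**3 + 567*k**2 + 844*k + 420). ✓

s_k = \frac{k \left(k^{2} + 12 k + 41\right)}{10 \left(k^{3} + 12 k^{2} + 41 k + 30\right)}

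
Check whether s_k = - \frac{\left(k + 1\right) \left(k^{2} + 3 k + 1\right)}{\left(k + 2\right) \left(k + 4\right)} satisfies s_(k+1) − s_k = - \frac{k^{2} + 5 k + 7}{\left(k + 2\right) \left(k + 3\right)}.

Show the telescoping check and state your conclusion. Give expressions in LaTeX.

s_(k+1) = -(k + 2)*(3*k + (k + 1)**2 + 4)/((k + 3)*(k + 5))
s_(k+1) − s_k = (-k**4 - 14*k**3 - 63*k**2 - 112*k - 65)/(k**4 + 14*k**3 + 71*k**2 + 154*k + 120)
(s_(k+1) − s_k) − t_k = 3*(3*k**2 + 17*k + 25)/(k**4 + 14*k**3 + 71*k**2 + 154*k + 120)

Invalid: residual \frac{3 \left(3 k^{2} + 17 k + 25\right)}{k^{4} + 14 k^{3} + 71 k^{2} + 154 k + 120} ≠ 0.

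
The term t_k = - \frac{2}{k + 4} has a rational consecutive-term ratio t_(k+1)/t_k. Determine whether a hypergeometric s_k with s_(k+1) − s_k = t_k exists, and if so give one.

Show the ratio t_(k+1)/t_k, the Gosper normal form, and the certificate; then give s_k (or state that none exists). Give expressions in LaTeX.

none — t_k is not Gosper-summable

The ratio is (k + 4)/(k + 5).
Gosper form: A/B · C(k+1)/C(k) with A=k + 4, B=k + 5, C=1.
Solve (k + 4)·f(k+1) − (k + 4)·f(k) = 1.
deg f ≤ 0 (via 1,1,0).
Put f(k) = c0: A·f(k+1) − B(k−1)·f(k) − C = -1; need -1 = 0 — inconsistent ⇒ no f, not summable.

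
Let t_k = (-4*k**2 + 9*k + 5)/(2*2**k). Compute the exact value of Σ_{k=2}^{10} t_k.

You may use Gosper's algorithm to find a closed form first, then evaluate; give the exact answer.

Σ = -5673/2048

Compute t_(k+1)/t_k: get (4*k**2 - k - 10)/(2*(4*k**2 - 9*k - 5)).
So A=1/2 and B=1, with C=k**2 - 9*k/4 - 5/4.
Key eq: (1/2)·f(k+1) = (1)·f(k) + (k**2 - 9*k/4 - 5/4).
From deg A=0, deg B=0, deg C=2: d=2.
Solving with deg f ≤ 2: f(k) = -(4*k**2 - k - 2)/2.
Certificate R = B(k−1)f/C = -2*(4*k**2 - k - 2)/(4*k**2 - 9*k - 5) gives s_k = (4*k**2 - k - 2)/2**k.
s_(k+1) − s_k = (-4*k**2 + 9*k + 5)/(2*2**k) = t_k.
Telescoping: Σ = s_(11) − s_(2) = 471/2048 − (3) = -5673/2048.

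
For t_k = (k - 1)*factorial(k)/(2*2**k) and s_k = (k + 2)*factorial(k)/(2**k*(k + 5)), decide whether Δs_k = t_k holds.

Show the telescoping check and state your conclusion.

Invalid: residual -3*(k**2 + 4*k - 7)*factorial(k)/(2*2**k*(k + 5)*(k + 6)) ≠ 0.

s_(k+1) = (k + 3)*factorial(k + 1)/(2*2**k*(k + 6))
s_(k+1) − s_k = (k**3 + 7*k**2 + 7*k - 9)*factorial(k)/(2*2**k*(k + 5)*(k + 6))
(s_(k+1) − s_k) − t_k = -3*(k**2 + 4*k - 7)*factorial(k)/(2*2**k*(k + 5)*(k + 6))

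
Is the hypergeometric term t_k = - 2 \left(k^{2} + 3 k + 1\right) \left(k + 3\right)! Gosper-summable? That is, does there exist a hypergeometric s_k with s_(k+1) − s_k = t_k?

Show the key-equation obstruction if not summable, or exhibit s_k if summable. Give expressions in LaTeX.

Compute t_(k+1)/t_k: get (k + 4)*(3*k + (k + 1)**2 + 4)/(k**2 + 3*k + 1).
Factor: A=k + 4; B=1; C=k**2 + 3*k + 1.
Need (k + 4)·f(k+1) − (1)·f(k) = k**2 + 3*k + 1.
deg f ≤ 1 (via 1,0,2).
Solve for f: f(k) = k - 1 (degree 1 ≤ 1).
Certificate R = B(k−1)f/C = (k - 1)/(k**2 + 3*k + 1) gives s_k = -2*(k - 1)*factorial(k + 3).
Δs = -2*(k**2 + 3*k + 1)*factorial(k + 3), as required.

Yes. s_k = - 2 \left(k - 1\right) \left(k + 3\right)!.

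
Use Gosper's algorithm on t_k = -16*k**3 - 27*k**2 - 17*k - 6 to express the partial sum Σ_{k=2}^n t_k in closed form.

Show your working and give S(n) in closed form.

S(n) = -4*n**4 - 17*n**3 - 26*n**2 - 19*n + 66

Compute t_(k+1)/t_k: get (16*k**3 + 75*k**2 + 119*k + 66)/(16*k**3 + 27*k**2 + 17*k + 6).
Normal form (A,B,C) = (1, 1, k**3 + 27*k**2/16 + 17*k/16 + 3/8).
Solve (1)·f(k+1) − (1)·f(k) = k**3 + 27*k**2/16 + 17*k/16 + 3/8.
Bound: deg f ≤ 4.
Solving with deg f ≤ 4: f(k) = k*(k + 1)*(4*k**2 - 3*k + 2)/16.
R(k) = B(k−1)·f(k)/C(k) = k*(4*k**2 - 3*k + 2)/(16*k**2 + 11*k + 6); s_k = R·t_k = k*(-4*k**3 - k**2 + k - 2).
s_(k+1) − s_k = -16*k**3 - 27*k**2 - 17*k - 6 = t_k.
Σ_(k=2)^n t_k = s_(n+1) − s_(2) = (-4*n**4 - 17*n**3 - 26*n**2 - 19*n - 6) − (-72), i.e. -4*n**4 - 17*n**3 - 26*n**2 - 19*n + 66.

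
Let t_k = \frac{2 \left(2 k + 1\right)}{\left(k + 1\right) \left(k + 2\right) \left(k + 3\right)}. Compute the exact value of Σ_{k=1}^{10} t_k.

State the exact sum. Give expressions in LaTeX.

Σ = 45/52

r(k) = (k + 1)*(2*k + 3)/((k + 4)*(2*k + 1)) after simplifying.
A = k + 1, B = k + 4, C = k + 1/2.
f must satisfy (k + 1)·f(k+1) − (k + 3)·f(k) = k + 1/2.
Bound: deg f ≤ 2.
Solve for f: f(k) = k*(3*k + 1)/8 (degree 2 ≤ 2).
Then R = B(k−1)f/C = k*(k + 3)*(3*k + 1)/(4*(2*k + 1)), so s_k = R(k)·t_k = k*(3*k + 1)/(2*(k + 1)*(k + 2)).
Verify: 2*(2*k + 1)/(k**3 + 6*k**2 + 11*k + 6) matches t_k.
Σ_(k=1)^(10) t_k = s_(11) − s_(1) = 187/156 − (1/3) = 45/52.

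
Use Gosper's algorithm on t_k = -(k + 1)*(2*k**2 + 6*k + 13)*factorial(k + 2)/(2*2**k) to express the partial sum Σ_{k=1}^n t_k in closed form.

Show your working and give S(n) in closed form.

r(k) = (k + 2)*(k + 3)*(6*k + 2*(k + 1)**2 + 19)/(2*(k + 1)*(2*k**2 + 6*k + 13)) after simplifying.
So A=k/2 + 3/2 and B=1, with C=k**3 + 4*k**2 + 19*k/2 + 13/2.
Need (k/2 + 3/2)·f(k+1) − (1)·f(k) = k**3 + 4*k**2 + 19*k/2 + 13/2.
Bound: deg f ≤ 2.
A polynomial solution: f(k) = 2*k**2 + 2*k + 1.
Get s_k = R·t_k = -(2*k**2 + 2*k + 1)*factorial(k + 2)/2**k with R(k) = B(k−1)f(k)/C(k) = 2*(2*k**2 + 2*k + 1)/((k + 1)*(2*k**2 + 6*k + 13)).
Check: Δs_k = -(k + 1)*(2*k**2 + 6*k + 13)*factorial(k + 2)/(2*2**k). ✓
Σ_(k=1)^n t_k = s_(n+1) − s_(1) = (-2**(-n - 1)*(2*n**2 + 6*n + 5)*factorial(n + 3)) − (-15), i.e. (30*2**n - 2*n**5*factorial(n) - 18*n**4*factorial(n) - 63*n**3*factorial(n) - 108*n**2*factorial(n) - 91*n*factorial(n) - 30*factorial(n))/(2*2**n).

S(n) = (30*2**n - 2*n**5*factorial(n) - 18*n**4*factorial(n) - 63*n**3*factorial(n) - 108*n**2*factorial(n) - 91*n*factorial(n) - 30*factorial(n))/(2*2**n)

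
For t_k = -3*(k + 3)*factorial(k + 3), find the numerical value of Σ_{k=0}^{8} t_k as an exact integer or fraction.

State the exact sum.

Σ = -1437004782

Compute t_(k+1)/t_k: get (k + 4)**2/(k + 3).
Gosper form: A/B · C(k+1)/C(k) with A=k + 4, B=1, C=k + 3.
Set up (k + 4)·f(k+1) − (1)·f(k) − (k + 3) = 0.
From deg A=1, deg B=0, deg C=1: d=0.
Solve for f: f(k) = 1 (degree 0 ≤ 0).
So s_k = (B(k−1)f/C)·t_k = (1/(k + 3))·t_k = -3*factorial(k + 3).
Verify: -3*(k + 3)*factorial(k + 3) matches t_k.
Telescoping: Σ = s_(9) − s_(0) = -1437004800 − (-18) = -1437004782.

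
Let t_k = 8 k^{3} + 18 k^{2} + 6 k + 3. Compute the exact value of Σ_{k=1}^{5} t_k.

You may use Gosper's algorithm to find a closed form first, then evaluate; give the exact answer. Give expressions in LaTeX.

Σ = 2895

Compute t_(k+1)/t_k: get (8*k**3 + 42*k**2 + 66*k + 35)/(8*k**3 + 18*k**2 + 6*k + 3).
Gosper form: A/B · C(k+1)/C(k) with A=1, B=1, C=k**3 + 9*k**2/4 + 3*k/4 + 3/8.
Set up (1)·f(k+1) − (1)·f(k) − (k**3 + 9*k**2/4 + 3*k/4 + 3/8) = 0.
deg f ≤ 4 (via 0,0,3).
Solving with deg f ≤ 4: f(k) = k*(2*k**3 + 2*k**2 - 4*k + 3)/8.
So s_k = (B(k−1)f/C)·t_k = (k*(2*k**3 + 2*k**2 - 4*k + 3)/(8*k**3 + 18*k**2 + 6*k + 3))·t_k = k*(2*k**3 + 2*k**2 - 4*k + 3).
Δs = 8*k**3 + 18*k**2 + 6*k + 3, as required.
Telescoping: Σ = s_(6) − s_(1) = 2898 − (3) = 2895.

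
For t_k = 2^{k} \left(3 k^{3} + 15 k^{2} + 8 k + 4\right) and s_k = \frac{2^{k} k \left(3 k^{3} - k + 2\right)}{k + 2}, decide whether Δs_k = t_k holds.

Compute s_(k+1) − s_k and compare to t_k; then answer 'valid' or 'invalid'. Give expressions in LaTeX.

Invalid: residual \frac{2^{k} \left(- 3 k^{4} - 18 k^{3} - 41 k^{2} - 18 k - 8\right)}{k^{2} + 5 k + 6} ≠ 0.

s_(k+1) = 2**(k + 1)*(k + 1)*(-k + 3*(k + 1)**3 + 1)/(k + 3)
s_(k+1) − s_k = 2**k*(3*k**5 + 27*k**4 + 83*k**3 + 93*k**2 + 50*k + 16)/(k**2 + 5*k + 6)
(s_(k+1) − s_k) − t_k = 2**k*(-3*k**4 - 18*k**3 - 41*k**2 - 18*k - 8)/(k**2 + 5*k + 6)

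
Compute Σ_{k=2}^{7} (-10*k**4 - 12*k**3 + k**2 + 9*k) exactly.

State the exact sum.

r(k) = (10*k**4 + 52*k**3 + 95*k**2 + 65*k + 12)/(k*(10*k**3 + 12*k**2 - k - 9)) after simplifying.
A = 1, B = 1, C = k**4 + 6*k**3/5 - k**2/10 - 9*k/10.
Solve (1)·f(k+1) − (1)·f(k) = k**4 + 6*k**3/5 - k**2/10 - 9*k/10.
Bound: deg f ≤ 5.
Coefficient equations give f(k) = k*(k - 1)*(2*k**3 - 3*k - 4)/10.
Then R = B(k−1)f/C = (k - 1)*(2*k**3 - 3*k - 4)/(10*k**3 + 12*k**2 - k - 9), so s_k = R(k)·t_k = k*(-2*k**4 + 2*k**3 + 3*k**2 + k - 4).
Δs = k*(-10*k**3 - 12*k**2 + k + 9), as required.
Σ_(k=2)^(7) t_k = s_(8) − s_(2) = -55776 − (-12) = -55764.

Σ = -55764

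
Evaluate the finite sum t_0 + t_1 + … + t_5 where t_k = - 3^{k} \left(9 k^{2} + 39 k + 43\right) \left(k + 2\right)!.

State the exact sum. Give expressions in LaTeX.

Σ = -587865596

Ratio r(k) = 3*(9*k**3 + 84*k**2 + 262*k + 273)/(9*k**2 + 39*k + 43).
A = 3*k + 9, B = 1, C = k**2 + 13*k/3 + 43/9.
Key eq: (3*k + 9)·f(k+1) = (1)·f(k) + (k**2 + 13*k/3 + 43/9).
d = 1 from the (1,0,2) case.
Solving with deg f ≤ 1: f(k) = (3*k + 2)/9.
Get s_k = R·t_k = -3**k*(3*k + 2)*factorial(k + 2) with R(k) = B(k−1)f(k)/C(k) = (3*k + 2)/(9*k**2 + 39*k + 43).
Check: Δs_k = -3**k*(9*k**2 + 39*k + 43)*factorial(k + 2). ✓
Evaluate s at k=6 and k=0: -587865600 and -4; difference -587865596.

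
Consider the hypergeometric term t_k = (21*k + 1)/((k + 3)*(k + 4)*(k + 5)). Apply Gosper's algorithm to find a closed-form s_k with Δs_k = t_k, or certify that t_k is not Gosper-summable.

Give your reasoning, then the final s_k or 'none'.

s_k = k*(8*k - 7)/(3*(k + 3)*(k + 4))

r(k) = (k + 3)*(21*k + 22)/((k + 6)*(21*k + 1)) after simplifying.
Factor: A=k + 3; B=k + 6; C=k + 1/21.
f must satisfy (k + 3)·f(k+1) − (k + 5)·f(k) = k + 1/21.
deg f ≤ 2 (via 1,1,1).
A polynomial solution: f(k) = k*(8*k - 7)/63.
Certificate R = B(k−1)f/C = k*(k + 5)*(8*k - 7)/(3*(21*k + 1)) gives s_k = k*(8*k - 7)/(3*(k + 3)*(k + 4)).
Δs = (21*k + 1)/(k**3 + 12*k**2 + 47*k + 60), as required.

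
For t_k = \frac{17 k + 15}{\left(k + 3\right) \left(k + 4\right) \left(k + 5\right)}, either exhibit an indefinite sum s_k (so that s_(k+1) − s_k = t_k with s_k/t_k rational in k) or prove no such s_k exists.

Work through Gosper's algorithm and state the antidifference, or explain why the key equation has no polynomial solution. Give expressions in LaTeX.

s_k = \frac{k \left(11 k + 9\right)}{4 \left(k + 3\right) \left(k + 4\right)}

The ratio is (k + 3)*(17*k + 32)/((k + 6)*(17*k + 15)).
Normal form (A,B,C) = (k + 3, k + 6, k + 15/17).
Solve (k + 3)·f(k+1) − (k + 5)·f(k) = k + 15/17.
deg f ≤ 2 (via 1,1,1).
Match coefficients ⇒ f(k) = k*(11*k + 9)/68.
Then R = B(k−1)f/C = k*(k + 5)*(11*k + 9)/(4*(17*k + 15)), so s_k = R(k)·t_k = k*(11*k + 9)/(4*(k + 3)*(k + 4)).
Verify: (17*k + 15)/(k**3 + 12*k**2 + 47*k + 60) matches t_k.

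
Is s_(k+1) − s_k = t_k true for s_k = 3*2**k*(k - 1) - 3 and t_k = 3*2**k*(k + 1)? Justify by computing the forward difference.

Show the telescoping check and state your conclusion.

s_(k+1) = 6*2**k*k - 3
s_(k+1) − s_k = 3*2**k*(k + 1)
(s_(k+1) − s_k) − t_k = 0

valid (s_(k+1) − s_k reduces to t_k)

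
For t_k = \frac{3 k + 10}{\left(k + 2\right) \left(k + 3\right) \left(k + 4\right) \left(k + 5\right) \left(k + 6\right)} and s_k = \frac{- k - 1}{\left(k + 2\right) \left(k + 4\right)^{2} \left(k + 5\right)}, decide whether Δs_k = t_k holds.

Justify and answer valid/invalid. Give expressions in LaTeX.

s_(k+1) = (-k - 2)/((k + 3)*(k + 5)**2*(k + 6))
s_(k+1) − s_k = (3*k**3 + 25*k**2 + 57*k + 26)/(k**7 + 29*k**6 + 355*k**5 + 2375*k**4 + 9364*k**3 + 21716*k**2 + 27360*k + 14400)
(s_(k+1) − s_k) − t_k = 3*(-4*k**2 - 31*k - 58)/(k**7 + 29*k**6 + 355*k**5 + 2375*k**4 + 9364*k**3 + 21716*k**2 + 27360*k + 14400)

Invalid: residual \frac{3 \left(- 4 k^{2} - 31 k - 58\right)}{k^{7} + 29 k^{6} + 355 k^{5} + 2375 k^{4} + 9364 k^{3} + 21716 k^{2} + 27360 k + 14400} ≠ 0.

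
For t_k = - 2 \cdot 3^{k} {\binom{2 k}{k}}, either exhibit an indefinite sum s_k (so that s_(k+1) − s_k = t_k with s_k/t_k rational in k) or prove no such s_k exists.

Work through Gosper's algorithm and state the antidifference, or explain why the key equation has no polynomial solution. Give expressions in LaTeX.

r(k) = 6*(2*k + 1)/(k + 1) after simplifying.
Factor: A=12*k + 6; B=k + 1; C=1.
Need (12*k + 6)·f(k+1) − (k)·f(k) = 1.
From deg A=1, deg B=1, deg C=0: d=-1.
Bound -1 < 0, so the key equation has no polynomial solution.

no hypergeometric antidifference exists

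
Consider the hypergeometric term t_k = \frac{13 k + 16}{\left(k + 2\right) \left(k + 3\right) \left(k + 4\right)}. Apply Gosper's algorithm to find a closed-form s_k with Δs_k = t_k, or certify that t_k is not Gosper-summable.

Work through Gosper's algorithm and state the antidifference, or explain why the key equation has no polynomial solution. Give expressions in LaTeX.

Compute t_(k+1)/t_k: get (k + 2)*(13*k + 29)/((k + 5)*(13*k + 16)).
Gosper form: A/B · C(k+1)/C(k) with A=k + 2, B=k + 5, C=k + 16/13.
f must satisfy (k + 2)·f(k+1) − (k + 4)·f(k) = k + 16/13.
Degrees (1,1,1) ⇒ d ≤ 2.
A polynomial solution: f(k) = k*(7*k + 9)/26.
So s_k = (B(k−1)f/C)·t_k = (k*(k + 4)*(7*k + 9)/(2*(13*k + 16)))·t_k = k*(7*k + 9)/(2*(k + 2)*(k + 3)).
s_(k+1) − s_k = (13*k + 16)/(k**3 + 9*k**2 + 26*k + 24) = t_k.

s_k = \frac{k \left(7 k + 9\right)}{2 \left(k + 2\right) \left(k + 3\right)}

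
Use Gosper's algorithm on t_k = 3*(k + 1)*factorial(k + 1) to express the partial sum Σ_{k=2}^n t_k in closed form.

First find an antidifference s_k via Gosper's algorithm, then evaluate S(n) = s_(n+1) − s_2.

Compute t_(k+1)/t_k: get (k + 2)**2/(k + 1).
Take A(k)=k + 2, B(k)=1, C(k)=k + 1.
f must satisfy (k + 2)·f(k+1) − (1)·f(k) = k + 1.
deg f ≤ 0 (via 1,0,1).
A polynomial solution: f(k) = 1.
R(k) = B(k−1)·f(k)/C(k) = 1/(k + 1); s_k = R·t_k = 3*factorial(k + 1).
Check: Δs_k = 3*(k + 1)*factorial(k + 1). ✓
Σ_(k=2)^n t_k = s_(n+1) − s_(2) = (3*factorial(n + 2)) − (18), i.e. 3*factorial(n + 2) - 18.

S(n) = 3*factorial(n + 2) - 18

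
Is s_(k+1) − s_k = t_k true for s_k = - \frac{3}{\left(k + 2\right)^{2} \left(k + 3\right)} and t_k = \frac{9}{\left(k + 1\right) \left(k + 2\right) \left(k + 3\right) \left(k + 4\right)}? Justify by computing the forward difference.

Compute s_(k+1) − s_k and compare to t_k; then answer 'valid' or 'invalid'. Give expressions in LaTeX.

s_(k+1) = -3/((k + 3)**2*(k + 4))
s_(k+1) − s_k = 3*(3*k + 8)/(k**5 + 14*k**4 + 77*k**3 + 208*k**2 + 276*k + 144)
(s_(k+1) − s_k) − t_k = 6*(-2*k - 5)/(k**6 + 15*k**5 + 91*k**4 + 285*k**3 + 484*k**2 + 420*k + 144)

Invalid: residual \frac{6 \left(- 2 k - 5\right)}{k^{6} + 15 k^{5} + 91 k^{4} + 285 k^{3} + 484 k^{2} + 420 k + 144} ≠ 0.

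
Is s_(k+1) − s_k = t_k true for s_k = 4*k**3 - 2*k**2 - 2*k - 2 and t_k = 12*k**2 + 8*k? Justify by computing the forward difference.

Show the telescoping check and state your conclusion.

valid (s_(k+1) − s_k reduces to t_k)

s_(k+1) = 4*k**3 + 10*k**2 + 6*k - 2
s_(k+1) − s_k = 4*k*(3*k + 2)
(s_(k+1) − s_k) − t_k = 0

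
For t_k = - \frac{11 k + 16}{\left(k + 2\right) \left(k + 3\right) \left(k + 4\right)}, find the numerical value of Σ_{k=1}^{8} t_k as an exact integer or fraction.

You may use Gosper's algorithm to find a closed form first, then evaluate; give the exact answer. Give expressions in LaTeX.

r(k) = (k + 2)*(11*k + 27)/((k + 5)*(11*k + 16)) after simplifying.
Normal form (A,B,C) = (k + 2, k + 5, k + 16/11).
Solve (k + 2)·f(k+1) − (k + 4)·f(k) = k + 16/11.
deg f ≤ 2 (via 1,1,1).
Match coefficients ⇒ f(k) = k*(19*k + 29)/66.
R(k) = B(k−1)·f(k)/C(k) = k*(k + 4)*(19*k + 29)/(6*(11*k + 16)); s_k = R·t_k = k*(-19*k - 29)/(6*(k + 2)*(k + 3)).
Verify: (-11*k - 16)/(k**3 + 9*k**2 + 26*k + 24) matches t_k.
Sum = s_(9) − s_(1); s_(9) = -25/11, s_(1) = -2/3 ⇒ -53/33.

Σ = -53/33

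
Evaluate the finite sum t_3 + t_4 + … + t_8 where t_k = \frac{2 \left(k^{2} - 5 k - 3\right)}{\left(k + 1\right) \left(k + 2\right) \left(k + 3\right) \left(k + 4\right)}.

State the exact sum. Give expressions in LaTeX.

Σ = -4/165

Compute t_(k+1)/t_k: get (k**3 - 2*k**2 - 10*k - 7)/(k**3 - 28*k - 15).
Factor: A=k + 1; B=k + 5; C=k**2 - 5*k - 3.
Set up (k + 1)·f(k+1) − (k + 4)·f(k) − (k**2 - 5*k - 3) = 0.
deg f ≤ 3 (via 1,1,2).
Match coefficients ⇒ f(k) = -k*(k**2 + 12*k + 5)/6.
Get s_k = R·t_k = k*(-k**2 - 12*k - 5)/(3*(k + 1)*(k + 2)*(k + 3)) with R(k) = B(k−1)f(k)/C(k) = -k*(k + 4)*(k**2 + 12*k + 5)/(6*(k**2 - 5*k - 3)).
Verify: 2*(k**2 - 5*k - 3)/(k**4 + 10*k**3 + 35*k**2 + 50*k + 24) matches t_k.
Sum = s_(9) − s_(3); s_(9) = -97/220, s_(3) = -5/12 ⇒ -4/165.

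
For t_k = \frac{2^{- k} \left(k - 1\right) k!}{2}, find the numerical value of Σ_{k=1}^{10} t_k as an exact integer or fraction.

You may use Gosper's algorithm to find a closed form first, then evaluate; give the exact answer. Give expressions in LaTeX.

Σ = 155921/8

Ratio r(k) = k*(k + 1)/(2*(k - 1)).
Take A(k)=k/2 + 1/2, B(k)=1, C(k)=k - 1.
Set up (k/2 + 1/2)·f(k+1) − (1)·f(k) − (k - 1) = 0.
deg f ≤ 0 (via 1,0,1).
Solving with deg f ≤ 0: f(k) = 2.
Get s_k = R·t_k = factorial(k)/2**k with R(k) = B(k−1)f(k)/C(k) = 2/(k - 1).
Verify: (k - 1)*factorial(k)/(2*2**k) matches t_k.
Σ_(k=1)^(10) t_k = s_(11) − s_(1) = 155925/8 − (1/2) = 155921/8.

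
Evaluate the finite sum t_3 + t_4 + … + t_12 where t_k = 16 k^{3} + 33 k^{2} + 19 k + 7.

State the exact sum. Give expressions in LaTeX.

Σ = 119980

The ratio is (16*k**3 + 81*k**2 + 133*k + 75)/(16*k**3 + 33*k**2 + 19*k + 7).
Gosper form: A/B · C(k+1)/C(k) with A=1, B=1, C=k**3 + 33*k**2/16 + 19*k/16 + 7/16.
Set up (1)·f(k+1) − (1)·f(k) − (k**3 + 33*k**2/16 + 19*k/16 + 7/16) = 0.
deg f ≤ 4 (via 0,0,3).
Solve for f: f(k) = k*(4*k**3 + 3*k**2 - 3*k + 3)/16 (degree 4 ≤ 4).
Then R = B(k−1)f/C = k*(4*k**3 + 3*k**2 - 3*k + 3)/(16*k**3 + 33*k**2 + 19*k + 7), so s_k = R(k)·t_k = k*(4*k**3 + 3*k**2 - 3*k + 3).
s_(k+1) − s_k = 16*k**3 + 33*k**2 + 19*k + 7 = t_k.
Σ_(k=3)^(12) t_k = s_(13) − s_(3) = 120367 − (387) = 119980.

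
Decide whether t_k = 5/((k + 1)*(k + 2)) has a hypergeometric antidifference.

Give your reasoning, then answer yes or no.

Yes. s_k = 5*k/(k + 1).

r(k) = (k + 1)/(k + 3) after simplifying.
Take A(k)=k + 1, B(k)=k + 3, C(k)=1.
Solve (k + 1)·f(k+1) − (k + 2)·f(k) = 1.
d = 1 from the (1,1,0) case.
Solving with deg f ≤ 1: f(k) = k.
Certificate R = B(k−1)f/C = k*(k + 2) gives s_k = 5*k/(k + 1).
Δs = 5/(k**2 + 3*k + 2), as required.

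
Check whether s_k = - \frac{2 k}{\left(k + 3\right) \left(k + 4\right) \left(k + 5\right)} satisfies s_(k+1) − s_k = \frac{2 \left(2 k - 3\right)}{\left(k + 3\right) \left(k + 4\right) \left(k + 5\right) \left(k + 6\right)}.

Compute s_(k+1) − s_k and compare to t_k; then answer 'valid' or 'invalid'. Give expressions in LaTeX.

valid; difference matches t_k

s_(k+1) = 2*(-k - 1)/((k + 4)*(k + 5)*(k + 6))
s_(k+1) − s_k = 2*(2*k - 3)/(k**4 + 18*k**3 + 119*k**2 + 342*k + 360)
(s_(k+1) − s_k) − t_k = 0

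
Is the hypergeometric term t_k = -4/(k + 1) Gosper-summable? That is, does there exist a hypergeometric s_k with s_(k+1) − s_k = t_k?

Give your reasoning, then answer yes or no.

No; the coefficient equations for f are inconsistent.

Compute t_(k+1)/t_k: get (k + 1)/(k + 2).
So A=k + 1 and B=k + 2, with C=1.
f must satisfy (k + 1)·f(k+1) − (k + 1)·f(k) = 1.
Degrees (1,1,0) ⇒ d ≤ 0.
f = c0 ⇒ A·f(k+1) − B(k−1)·f(k) − C = -1. The system {-1 = 0} is inconsistent; no antidifference.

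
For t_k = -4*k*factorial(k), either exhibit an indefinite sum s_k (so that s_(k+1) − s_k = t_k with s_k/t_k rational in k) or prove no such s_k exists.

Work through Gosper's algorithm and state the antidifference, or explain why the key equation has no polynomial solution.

Step 1: r(k) = (k + 1)**2/k.
Normal form (A,B,C) = (k + 1, 1, k).
f must satisfy (k + 1)·f(k+1) − (1)·f(k) = k.
deg f ≤ 0 (via 1,0,1).
Solve for f: f(k) = 1 (degree 0 ≤ 0).
Get s_k = R·t_k = -4*factorial(k) with R(k) = B(k−1)f(k)/C(k) = 1/k.
Check: Δs_k = -4*k*factorial(k). ✓

s_k = -4*factorial(k)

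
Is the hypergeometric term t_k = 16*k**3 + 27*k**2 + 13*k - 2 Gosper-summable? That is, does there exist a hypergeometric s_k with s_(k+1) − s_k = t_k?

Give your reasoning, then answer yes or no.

Yes. s_k = k*(4*k**3 + k**2 - 3*k - 4).

Compute t_(k+1)/t_k: get (16*k**3 + 75*k**2 + 115*k + 54)/(16*k**3 + 27*k**2 + 13*k - 2).
A = 1, B = 1, C = k**3 + 27*k**2/16 + 13*k/16 - 1/8.
Key eq: (1)·f(k+1) = (1)·f(k) + (k**3 + 27*k**2/16 + 13*k/16 - 1/8).
d = 4 from the (0,0,3) case.
Solve for f: f(k) = k*(4*k**3 + k**2 - 3*k - 4)/16 (degree 4 ≤ 4).
Certificate R = B(k−1)f/C = k*(4*k**3 + k**2 - 3*k - 4)/(16*k**3 + 27*k**2 + 13*k - 2) gives s_k = k*(4*k**3 + k**2 - 3*k - 4).
Verify: 16*k**3 + 27*k**2 + 13*k - 2 matches t_k.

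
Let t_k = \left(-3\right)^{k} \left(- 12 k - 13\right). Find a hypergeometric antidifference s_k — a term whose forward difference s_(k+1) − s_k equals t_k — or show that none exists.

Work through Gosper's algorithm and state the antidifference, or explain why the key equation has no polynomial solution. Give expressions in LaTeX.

r(k) = 3*(-12*k - 25)/(12*k + 13) after simplifying.
Normal form (A,B,C) = (-3, 1, k + 13/12).
f must satisfy (-3)·f(k+1) − (1)·f(k) = k + 13/12.
d = 1 from the (0,0,1) case.
A polynomial solution: f(k) = -(3*k + 1)/12.
Get s_k = R·t_k = (-3)**k*(3*k + 1) with R(k) = B(k−1)f(k)/C(k) = -(3*k + 1)/(12*k + 13).
Check: Δs_k = (-3)**k*(-12*k - 13). ✓

s_k = \left(-3\right)^{k} \left(3 k + 1\right)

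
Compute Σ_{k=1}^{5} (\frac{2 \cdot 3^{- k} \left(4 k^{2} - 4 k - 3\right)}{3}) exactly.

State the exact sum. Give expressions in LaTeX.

t_(k+1)/t_k = (4*k**2 + 4*k - 3)/(3*(4*k**2 - 4*k - 3)).
Factor: A=1/3; B=1; C=k**2 - k - 3/4.
Need (1/3)·f(k+1) − (1)·f(k) = k**2 - k - 3/4.
Degrees (0,0,2) ⇒ d ≤ 2.
A polynomial solution: f(k) = -3*(2*k - 1)*(2*k + 1)/8.
Get s_k = R·t_k = (1 - 4*k**2)/3**k with R(k) = B(k−1)f(k)/C(k) = -3*(2*k - 1)/(2*(2*k - 3)).
Δs = 2*(4*k**2 - 4*k - 3)/(3*3**k), as required.
Sum = s_(6) − s_(1); s_(6) = -143/729, s_(1) = -1 ⇒ 586/729.

Σ = 586/729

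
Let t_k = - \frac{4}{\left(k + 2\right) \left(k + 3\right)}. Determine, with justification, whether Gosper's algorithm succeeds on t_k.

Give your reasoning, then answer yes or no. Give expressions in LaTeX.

t_(k+1)/t_k = (k + 2)/(k + 4).
So A=k + 2 and B=k + 4, with C=1.
Solve (k + 2)·f(k+1) − (k + 3)·f(k) = 1.
d = 1 from the (1,1,0) case.
Solve for f: f(k) = k/2 (degree 1 ≤ 1).
So s_k = (B(k−1)f/C)·t_k = (k*(k + 3)/2)·t_k = -2*k/(k + 2).
Check: Δs_k = -4/(k**2 + 5*k + 6). ✓

Yes. s_k = - \frac{2 k}{k + 2}.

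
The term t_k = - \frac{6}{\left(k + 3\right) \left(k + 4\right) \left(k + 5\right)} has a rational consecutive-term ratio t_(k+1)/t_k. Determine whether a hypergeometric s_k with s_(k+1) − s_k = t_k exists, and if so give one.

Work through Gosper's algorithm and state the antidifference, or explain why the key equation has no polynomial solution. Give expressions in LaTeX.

s_k = \frac{k \left(- k - 7\right)}{4 \left(k + 3\right) \left(k + 4\right)}

Ratio r(k) = (k + 3)/(k + 6).
Gosper form: A/B · C(k+1)/C(k) with A=k + 3, B=k + 6, C=1.
f must satisfy (k + 3)·f(k+1) − (k + 5)·f(k) = 1.
Degrees (1,1,0) ⇒ d ≤ 2.
A polynomial solution: f(k) = k*(k + 7)/24.
R(k) = B(k−1)·f(k)/C(k) = k*(k + 5)*(k + 7)/24; s_k = R·t_k = k*(-k - 7)/(4*(k + 3)*(k + 4)).
Verify: -6/(k**3 + 12*k**2 + 47*k + 60) matches t_k.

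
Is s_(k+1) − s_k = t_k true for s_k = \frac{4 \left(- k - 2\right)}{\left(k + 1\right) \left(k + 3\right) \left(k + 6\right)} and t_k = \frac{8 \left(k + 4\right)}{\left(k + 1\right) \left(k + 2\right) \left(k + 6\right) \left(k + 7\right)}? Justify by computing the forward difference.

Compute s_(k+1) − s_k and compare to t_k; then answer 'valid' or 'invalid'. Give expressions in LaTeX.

s_(k+1) = 4*(-k - 3)/((k + 2)*(k + 4)*(k + 7))
s_(k+1) − s_k = 4*(2*k**3 + 19*k**2 + 57*k + 58)/(k**6 + 23*k**5 + 207*k**4 + 925*k**3 + 2144*k**2 + 2412*k + 1008)
(s_(k+1) − s_k) − t_k = 4*(-3*k**2 - 23*k - 38)/(k**6 + 23*k**5 + 207*k**4 + 925*k**3 + 2144*k**2 + 2412*k + 1008)

Invalid: residual \frac{4 \left(- 3 k^{2} - 23 k - 38\right)}{k^{6} + 23 k^{5} + 207 k^{4} + 925 k^{3} + 2144 k^{2} + 2412 k + 1008} ≠ 0.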